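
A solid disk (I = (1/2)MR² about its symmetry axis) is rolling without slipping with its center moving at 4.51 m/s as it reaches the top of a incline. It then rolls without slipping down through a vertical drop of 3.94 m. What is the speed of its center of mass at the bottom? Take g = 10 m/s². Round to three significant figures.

v ≈ 8.54 m/s

With I = (1/2)MR², the ratio k = I/(MR²) is 0.5.
The rolling condition ω = v/R makes the rotational term ½I(v/R)² = ½kMv², so KE_total = ½(1+k)Mv² = (3/4)Mv².
Conserving energy between top and bottom: (3/4)Mv² = (3/4)Mv₀² + Mgh, hence v² = v₀² + 2gh/(1+k).
v = √(4.51² + 2×10×3.94/1.5) = √72.87 ≈ 8.54 m/s.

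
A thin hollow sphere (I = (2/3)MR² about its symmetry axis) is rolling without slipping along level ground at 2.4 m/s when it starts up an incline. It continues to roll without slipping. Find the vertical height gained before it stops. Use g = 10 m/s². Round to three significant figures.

h ≈ 0.480 m

With I = (2/3)MR², the ratio k = I/(MR²) is 2/3.
Pure rolling means v = ωR; then KE = ½Mv² + ½I(v/R)² = ½(1+k)Mv² = (5/6)Mv².
At the top the kinetic energy is zero, so (5/6)Mv₀² = Mgh.
Thus h = (1+k)v₀²/(2g) = 1.667 × 2.4² / (2 × 10) ≈ 0.480 m.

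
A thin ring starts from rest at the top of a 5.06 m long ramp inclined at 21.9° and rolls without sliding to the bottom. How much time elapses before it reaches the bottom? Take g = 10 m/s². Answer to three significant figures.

The moment of inertia is MR², giving k ≡ I/(MR²) = 1.
Translational: Mg sinθ − f = Ma. Rotational about the CM: fR = Iα = kMRa, so f = kMa.
Hence a = g sinθ/(1+k) = 10×sin21.9°/2 = 1.865 m/s².
With constant a from rest, t = √(2L/a) = √(2·5.06/1.865) ≈ 2.33 s.

t ≈ 2.33 s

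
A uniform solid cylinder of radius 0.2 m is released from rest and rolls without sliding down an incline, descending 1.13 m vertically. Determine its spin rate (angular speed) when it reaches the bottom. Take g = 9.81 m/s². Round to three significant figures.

ω ≈ 19.2 rad/s

The moment of inertia is (1/2)MR², giving k ≡ I/(MR²) = 0.5.
The rolling condition ω = v/R makes the rotational term ½I(v/R)² = ½kMv², so KE_total = ½(1+k)Mv² = (3/4)Mv².
Energy conservation Mgh = ½(1+k)Mv² gives v = √(2gh/(1+k)) = √(2 × 9.81 × 1.13 / 1.5) = 3.845 m/s.
Then ω = v/R = 3.845 / 0.2 ≈ 19.2 rad/s.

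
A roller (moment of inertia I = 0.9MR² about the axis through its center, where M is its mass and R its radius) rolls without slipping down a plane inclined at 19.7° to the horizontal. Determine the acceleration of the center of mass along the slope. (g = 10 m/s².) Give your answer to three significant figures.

a ≈ 1.77 m/s²

Here I = 0.9MR², so the shape factor k = I/(MR²) = 0.9.
Newton's second law down the slope: Mg sinθ − f = Ma. The torque equation fR = Iα (with α = a/R) gives f = kMa.
Eliminating f: Mg sinθ = (1+k)Ma, so a = g sinθ/(1+k) = 10 × sin19.7° / 1.9 ≈ 1.77 m/s².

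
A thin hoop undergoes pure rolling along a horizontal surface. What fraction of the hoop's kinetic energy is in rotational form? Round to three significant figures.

The moment of inertia is MR², giving k ≡ I/(MR²) = 1.
With ω = v/R, KE_trans = ½Mv² and KE_rot = ½Iω² = ½kMv², so KE_total = ½(1+k)Mv².
The rotational fraction is therefore k/(1+k) = 1/2 ≈ 0.500.

fraction ≈ 0.500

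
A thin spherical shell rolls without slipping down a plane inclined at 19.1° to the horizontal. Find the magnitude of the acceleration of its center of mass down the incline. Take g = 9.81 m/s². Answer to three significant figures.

Here I = (2/3)MR², so the shape factor k = I/(MR²) = 2/3.
Translational: Mg sinθ − f = Ma. Rotational about the CM: fR = Iα = kMRa, so f = kMa.
Eliminating f: Mg sinθ = (1+k)Ma, so a = g sinθ/(1+k) = 9.81 × sin19.1° / 1.667 ≈ 1.93 m/s².

a ≈ 1.93 m/s²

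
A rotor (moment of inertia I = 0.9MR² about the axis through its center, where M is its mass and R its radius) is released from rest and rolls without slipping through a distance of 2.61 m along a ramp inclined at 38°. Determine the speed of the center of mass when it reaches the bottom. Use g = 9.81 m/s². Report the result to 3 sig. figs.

v ≈ 4.07 m/s

Here I = 0.9MR², so the shape factor k = I/(MR²) = 0.9.
The rolling condition ω = v/R makes the rotational term ½I(v/R)² = ½kMv², so KE_total = ½(1+k)Mv² = (19/20)Mv².
The vertical drop is h = L sinθ = 2.61 × sin38° = 1.607 m.
Setting Mgh = (19/20)Mv² gives v = √(2gh/(1+k)) = √(2·9.81·1.607/1.9) ≈ 4.07 m/s.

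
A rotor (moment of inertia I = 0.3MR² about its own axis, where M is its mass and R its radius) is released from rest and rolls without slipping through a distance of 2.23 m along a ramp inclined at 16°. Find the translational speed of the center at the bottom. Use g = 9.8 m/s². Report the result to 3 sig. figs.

With I = 0.3MR², the ratio k = I/(MR²) is 0.3.
The rolling condition ω = v/R makes the rotational term ½I(v/R)² = ½kMv², so KE_total = ½(1+k)Mv² = (13/20)Mv².
The vertical drop is h = L sinθ = 2.23 × sin16° = 0.6147 m.
Energy conservation: Mgh = (13/20)Mv², so v = √(2gh/(1+k)) = √(2 × 9.8 × 0.6147 / 1.3) ≈ 3.04 m/s.

v ≈ 3.04 m/s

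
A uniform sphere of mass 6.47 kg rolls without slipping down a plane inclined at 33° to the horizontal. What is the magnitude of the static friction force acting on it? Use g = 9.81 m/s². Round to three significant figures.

f ≈ 9.88 N

The moment of inertia is (2/5)MR², giving k ≡ I/(MR²) = 0.4.
Translational: Mg sinθ − f = Ma. Rotational about the CM: fR = Iα = kMRa, so f = kMa.
Combining, a = g sinθ/(1+k) and f = kMa = kMg sinθ/(1+k).
f = 0.4 × 6.47 × 9.81 × sin33° / 1.4 ≈ 9.88 N.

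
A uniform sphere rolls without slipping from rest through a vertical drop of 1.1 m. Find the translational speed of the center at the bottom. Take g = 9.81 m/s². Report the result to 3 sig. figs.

For this body I = (2/5)MR², i.e. k = I/(MR²) = 0.4.
The rolling condition ω = v/R makes the rotational term ½I(v/R)² = ½kMv², so KE_total = ½(1+k)Mv² = (7/10)Mv².
Setting Mgh = (7/10)Mv² gives v = √(2gh/(1+k)) = √(2·9.81·1.1/1.4) ≈ 3.93 m/s.

v ≈ 3.93 m/s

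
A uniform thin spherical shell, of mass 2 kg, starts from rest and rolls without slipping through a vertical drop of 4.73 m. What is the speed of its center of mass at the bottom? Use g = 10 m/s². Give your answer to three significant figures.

With I = (2/3)MR², the ratio k = I/(MR²) is 2/3.
Since it rolls without slipping, ω = v/R and KE = ½Mv² + ½Iω² = ½(1+k)Mv² = (5/6)Mv².
Energy conservation: Mgh = (5/6)Mv², so v = √(2gh/(1+k)) = √(2 × 10 × 4.73 / 1.667) ≈ 7.53 m/s.

v ≈ 7.53 m/s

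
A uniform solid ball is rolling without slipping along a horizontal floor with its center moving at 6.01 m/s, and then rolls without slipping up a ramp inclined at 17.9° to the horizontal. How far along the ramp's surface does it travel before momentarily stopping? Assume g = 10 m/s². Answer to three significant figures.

For this body I = (2/5)MR², i.e. k = I/(MR²) = 0.4.
The rolling condition ω = v/R makes the rotational term ½I(v/R)² = ½kMv², so KE_total = ½(1+k)Mv² = (7/10)Mv².
Setting this equal to Mgh gives the vertical rise h = (1+k)v₀²/(2g) = 1.4×6.01²/(2×10) = 2.528 m.
Along the incline, d = h/sinθ = 2.528/sin17.9° ≈ 8.23 m.

d ≈ 8.23 m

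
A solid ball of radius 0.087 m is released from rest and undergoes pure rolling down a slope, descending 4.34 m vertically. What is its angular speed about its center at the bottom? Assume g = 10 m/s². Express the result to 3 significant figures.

For this body I = (2/5)MR², i.e. k = I/(MR²) = 0.4.
Rolling without slipping gives ω = v/R, so the total kinetic energy is ½Mv² + ½Iω² = ½(1+k)Mv² = (7/10)Mv².
Energy conservation Mgh = ½(1+k)Mv² gives v = √(2gh/(1+k)) = √(2 × 10 × 4.34 / 1.4) = 7.874 m/s.
The angular speed follows from ω = v/R = 7.874/0.087 ≈ 90.5 rad/s.

ω ≈ 90.5 rad/s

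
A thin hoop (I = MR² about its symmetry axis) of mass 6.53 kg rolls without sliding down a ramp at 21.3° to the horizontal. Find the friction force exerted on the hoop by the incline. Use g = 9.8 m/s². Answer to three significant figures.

The moment of inertia is MR², giving k ≡ I/(MR²) = 1.
Along the incline Mg sinθ − f = Ma, and torque about the center fR = Iα = kMR²(a/R) gives f = kMa.
Combining, a = g sinθ/(1+k) and f = kMa = kMg sinθ/(1+k).
f = 1 × 6.53 × 9.8 × sin21.3° / 2 ≈ 11.6 N.

f ≈ 11.6 N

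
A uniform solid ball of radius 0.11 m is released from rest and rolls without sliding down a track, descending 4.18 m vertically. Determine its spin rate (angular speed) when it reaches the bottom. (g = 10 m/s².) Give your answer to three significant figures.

With I = (2/5)MR², the ratio k = I/(MR²) is 0.4.
Pure rolling means v = ωR; then KE = ½Mv² + ½I(v/R)² = ½(1+k)Mv² = (7/10)Mv².
Energy conservation Mgh = ½(1+k)Mv² gives v = √(2gh/(1+k)) = √(2 × 10 × 4.18 / 1.4) = 7.728 m/s.
Then ω = v/R = 7.728 / 0.11 ≈ 70.3 rad/s.

ω ≈ 70.3 rad/s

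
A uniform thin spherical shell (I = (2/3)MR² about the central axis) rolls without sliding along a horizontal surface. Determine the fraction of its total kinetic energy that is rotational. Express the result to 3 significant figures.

The moment of inertia is (2/3)MR², giving k ≡ I/(MR²) = 2/3.
With ω = v/R, KE_trans = ½Mv² and KE_rot = ½Iω² = ½kMv², so KE_total = ½(1+k)Mv².
The rotational fraction is therefore k/(1+k) = (2/3)/1.667 ≈ 0.400.

fraction ≈ 0.400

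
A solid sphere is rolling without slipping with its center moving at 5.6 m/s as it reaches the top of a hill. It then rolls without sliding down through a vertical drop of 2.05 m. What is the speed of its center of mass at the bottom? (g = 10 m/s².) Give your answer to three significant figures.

The moment of inertia is (2/5)MR², giving k ≡ I/(MR²) = 0.4.
The rolling condition ω = v/R makes the rotational term ½I(v/R)² = ½kMv², so KE_total = ½(1+k)Mv² = (7/10)Mv².
Energy conservation: (7/10)Mv₀² + Mgh = (7/10)Mv², so v² = v₀² + 2gh/(1+k).
v = √(5.6² + 2×10×2.05/1.4) = √60.65 ≈ 7.79 m/s.

v ≈ 7.79 m/s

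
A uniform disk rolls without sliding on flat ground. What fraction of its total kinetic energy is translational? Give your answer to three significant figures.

For this body I = (1/2)MR², i.e. k = I/(MR²) = 0.5.
With ω = v/R, KE_trans = ½Mv² and KE_rot = ½Iω² = ½kMv², so KE_total = ½(1+k)Mv².
The translational fraction is therefore 1/(1+k) = 1/1.5 ≈ 0.667.

fraction ≈ 0.667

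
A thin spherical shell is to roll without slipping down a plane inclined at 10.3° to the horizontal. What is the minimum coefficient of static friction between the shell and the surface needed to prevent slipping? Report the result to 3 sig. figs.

μ_min ≈ 0.0727

The moment of inertia is (2/3)MR², giving k ≡ I/(MR²) = 2/3.
Along the incline Mg sinθ − f = Ma, and torque about the center fR = Iα = kMR²(a/R) gives f = kMa.
These give a = g sinθ/(1+k) and the required friction f = kMg sinθ/(1+k).
With N = Mg cosθ, the no-slip condition f ≤ μN gives μ_min = f/N = k tanθ/(1+k).
μ_min = (2/3) × tan10.3° / 1.667 ≈ 0.0727.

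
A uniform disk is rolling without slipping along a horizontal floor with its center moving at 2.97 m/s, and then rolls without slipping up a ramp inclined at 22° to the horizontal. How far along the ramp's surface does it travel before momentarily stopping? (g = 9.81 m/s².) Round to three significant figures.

d ≈ 1.80 m

With I = (1/2)MR², the ratio k = I/(MR²) is 0.5.
Since it rolls without slipping, ω = v/R and KE = ½Mv² + ½Iω² = ½(1+k)Mv² = (3/4)Mv².
Setting this equal to Mgh gives the vertical rise h = (1+k)v₀²/(2g) = 1.5×2.97²/(2×9.81) = 0.6744 m.
The distance along the slope is d = h/sinθ = 0.6744/sin22° ≈ 1.80 m.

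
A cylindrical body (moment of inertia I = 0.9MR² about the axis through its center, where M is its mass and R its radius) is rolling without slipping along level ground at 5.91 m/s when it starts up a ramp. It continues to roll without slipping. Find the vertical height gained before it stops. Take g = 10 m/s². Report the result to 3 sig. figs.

The moment of inertia is 0.9MR², giving k ≡ I/(MR²) = 0.9.
The rolling condition ω = v/R makes the rotational term ½I(v/R)² = ½kMv², so KE_total = ½(1+k)Mv² = (19/20)Mv².
At the top the kinetic energy is zero, so (19/20)Mv₀² = Mgh.
Thus h = (1+k)v₀²/(2g) = 1.9 × 5.91² / (2 × 10) ≈ 3.32 m.

h ≈ 3.32 m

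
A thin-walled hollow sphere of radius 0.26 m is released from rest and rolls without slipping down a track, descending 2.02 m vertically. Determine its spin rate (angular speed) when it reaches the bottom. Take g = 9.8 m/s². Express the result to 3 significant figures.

ω ≈ 18.7 rad/s

With I = (2/3)MR², the ratio k = I/(MR²) is 2/3.
The rolling condition ω = v/R makes the rotational term ½I(v/R)² = ½kMv², so KE_total = ½(1+k)Mv² = (5/6)Mv².
Energy conservation Mgh = ½(1+k)Mv² gives v = √(2gh/(1+k)) = √(2 × 9.8 × 2.02 / 1.667) = 4.874 m/s.
Then ω = v/R = 4.874 / 0.26 ≈ 18.7 rad/s.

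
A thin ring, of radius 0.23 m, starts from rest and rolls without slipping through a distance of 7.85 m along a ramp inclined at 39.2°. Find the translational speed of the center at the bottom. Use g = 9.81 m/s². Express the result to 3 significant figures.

v ≈ 6.98 m/s

With I = MR², the ratio k = I/(MR²) is 1.
Pure rolling means v = ωR; then KE = ½Mv² + ½I(v/R)² = ½(1+k)Mv² = Mv².
The vertical drop is h = L sinθ = 7.85 × sin39.2° = 4.961 m.
Energy conservation: Mgh = Mv², so v = √(2gh/(1+k)) = √(2 × 9.81 × 4.961 / 2) ≈ 6.98 m/s.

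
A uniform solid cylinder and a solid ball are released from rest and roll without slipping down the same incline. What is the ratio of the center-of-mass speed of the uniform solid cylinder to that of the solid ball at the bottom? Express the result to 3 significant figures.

Each satisfies Mgh = ½(1+k)Mv² with k = I/(MR²), so v ∝ 1/√(1+k).
For the uniform solid cylinder k = 0.5; for the solid ball k = 0.4.
v₁/v₂ = √((1+k₂)/(1+k₁)) = √(1.4/1.5) ≈ 0.966.

v_ratio ≈ 0.966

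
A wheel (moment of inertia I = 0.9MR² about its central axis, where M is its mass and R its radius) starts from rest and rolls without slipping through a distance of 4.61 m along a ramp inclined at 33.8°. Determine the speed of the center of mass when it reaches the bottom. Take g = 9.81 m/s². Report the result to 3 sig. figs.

For this body I = 0.9MR², i.e. k = I/(MR²) = 0.9.
The rolling condition ω = v/R makes the rotational term ½I(v/R)² = ½kMv², so KE_total = ½(1+k)Mv² = (19/20)Mv².
The vertical drop is h = L sinθ = 4.61 × sin33.8° = 2.565 m.
Energy conservation: Mgh = (19/20)Mv², so v = √(2gh/(1+k)) = √(2 × 9.81 × 2.565 / 1.9) ≈ 5.15 m/s.

v ≈ 5.15 m/s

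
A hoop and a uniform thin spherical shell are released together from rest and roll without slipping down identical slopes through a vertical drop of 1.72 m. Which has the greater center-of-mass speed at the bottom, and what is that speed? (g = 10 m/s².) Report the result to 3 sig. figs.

For rolling without slipping, Mgh = ½(1+k)Mv² where k = I/(MR²), so v = √(2gh/(1+k)).
Hoop: k = 1, giving v = √(2×10×1.72/2) = 4.147 m/s.
Uniform thin spherical shell: k = 2/3, giving v = √(2×10×1.72/1.667) = 4.543 m/s.
The smaller k wins: the uniform thin spherical shell, at ≈ 4.54 m/s.

the uniform thin spherical shell, at v ≈ 4.54 m/s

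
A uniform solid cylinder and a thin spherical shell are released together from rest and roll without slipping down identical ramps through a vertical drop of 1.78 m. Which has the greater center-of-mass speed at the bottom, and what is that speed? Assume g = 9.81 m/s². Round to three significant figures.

the uniform solid cylinder, at v ≈ 4.83 m/s

For rolling without slipping, Mgh = ½(1+k)Mv² where k = I/(MR²), so v = √(2gh/(1+k)).
Uniform solid cylinder: k = 0.5, giving v = √(2×9.81×1.78/1.5) = 4.825 m/s.
Thin spherical shell: k = 2/3, giving v = √(2×9.81×1.78/1.667) = 4.578 m/s.
The smaller k wins: the uniform solid cylinder, at ≈ 4.83 m/s.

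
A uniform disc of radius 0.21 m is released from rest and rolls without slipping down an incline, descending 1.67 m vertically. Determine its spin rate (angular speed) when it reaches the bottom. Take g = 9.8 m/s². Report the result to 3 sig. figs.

ω ≈ 22.2 rad/s

Here I = (1/2)MR², so the shape factor k = I/(MR²) = 0.5.
The rolling condition ω = v/R makes the rotational term ½I(v/R)² = ½kMv², so KE_total = ½(1+k)Mv² = (3/4)Mv².
Energy conservation Mgh = ½(1+k)Mv² gives v = √(2gh/(1+k)) = √(2 × 9.8 × 1.67 / 1.5) = 4.671 m/s.
Then ω = v/R = 4.671 / 0.21 ≈ 22.2 rad/s.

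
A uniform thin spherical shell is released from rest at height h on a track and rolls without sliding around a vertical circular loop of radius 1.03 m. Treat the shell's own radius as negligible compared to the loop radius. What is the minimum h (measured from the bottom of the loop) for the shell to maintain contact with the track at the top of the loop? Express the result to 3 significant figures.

Here I = (2/3)MR², so the shape factor k = I/(MR²) = 2/3.
At the top, contact is just lost when gravity alone supplies the centripetal force: Mg = Mv_top²/r, i.e. v_top² = gr.
With ω = v/R, the kinetic energy at speed v is ½(1+k)Mv² = (5/6)Mv².
Energy conservation from release (height h) to the top (height 2r): Mgh = Mg(2r) + (5/6)M·gr.
Thus h_min = 2r + (1+k)r/2 = r(2 + 1.667/2) = 1.03 × 2.833 ≈ 2.92 m.

h_min ≈ 2.92 m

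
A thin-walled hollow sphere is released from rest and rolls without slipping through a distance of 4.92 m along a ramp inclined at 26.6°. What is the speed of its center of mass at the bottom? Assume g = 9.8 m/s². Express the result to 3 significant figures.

For this body I = (2/3)MR², i.e. k = I/(MR²) = 2/3.
Rolling without slipping gives ω = v/R, so the total kinetic energy is ½Mv² + ½Iω² = ½(1+k)Mv² = (5/6)Mv².
The vertical drop is h = L sinθ = 4.92 × sin26.6° = 2.203 m.
Setting Mgh = (5/6)Mv² gives v = √(2gh/(1+k)) = √(2·9.8·2.203/1.667) ≈ 5.09 m/s.

v ≈ 5.09 m/s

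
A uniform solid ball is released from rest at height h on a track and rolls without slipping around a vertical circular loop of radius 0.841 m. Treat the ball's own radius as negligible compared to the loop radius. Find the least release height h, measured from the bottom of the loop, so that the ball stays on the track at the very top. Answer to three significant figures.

h_min ≈ 2.27 m

The moment of inertia is (2/5)MR², giving k ≡ I/(MR²) = 0.4.
At the top, contact is just lost when gravity alone supplies the centripetal force: Mg = Mv_top²/r, i.e. v_top² = gr.
With ω = v/R, the kinetic energy at speed v is ½(1+k)Mv² = (7/10)Mv².
Energy conservation from release (height h) to the top (height 2r): Mgh = Mg(2r) + (7/10)M·gr.
Thus h_min = 2r + (1+k)r/2 = r(2 + 1.4/2) = 0.841 × 2.7 ≈ 2.27 m.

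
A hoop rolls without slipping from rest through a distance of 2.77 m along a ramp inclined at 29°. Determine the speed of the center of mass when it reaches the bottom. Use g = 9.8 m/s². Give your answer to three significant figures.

v ≈ 3.63 m/s

The moment of inertia is MR², giving k ≡ I/(MR²) = 1.
Pure rolling means v = ωR; then KE = ½Mv² + ½I(v/R)² = ½(1+k)Mv² = Mv².
The vertical drop is h = L sinθ = 2.77 × sin29° = 1.343 m.
Energy conservation: Mgh = Mv², so v = √(2gh/(1+k)) = √(2 × 9.8 × 1.343 / 2) ≈ 3.63 m/s.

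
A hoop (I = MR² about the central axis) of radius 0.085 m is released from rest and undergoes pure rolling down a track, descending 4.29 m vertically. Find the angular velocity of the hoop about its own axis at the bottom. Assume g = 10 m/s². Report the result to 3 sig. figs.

The moment of inertia is MR², giving k ≡ I/(MR²) = 1.
Since it rolls without slipping, ω = v/R and KE = ½Mv² + ½Iω² = ½(1+k)Mv² = Mv².
Energy conservation Mgh = ½(1+k)Mv² gives v = √(2gh/(1+k)) = √(2 × 10 × 4.29 / 2) = 6.55 m/s.
The angular speed follows from ω = v/R = 6.55/0.085 ≈ 77.1 rad/s.

ω ≈ 77.1 rad/s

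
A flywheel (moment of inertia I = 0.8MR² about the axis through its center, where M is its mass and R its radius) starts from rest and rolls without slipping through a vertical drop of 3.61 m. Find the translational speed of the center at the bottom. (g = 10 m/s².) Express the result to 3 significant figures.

Here I = 0.8MR², so the shape factor k = I/(MR²) = 0.8.
Rolling without slipping gives ω = v/R, so the total kinetic energy is ½Mv² + ½Iω² = ½(1+k)Mv² = (9/10)Mv².
Energy conservation: Mgh = (9/10)Mv², so v = √(2gh/(1+k)) = √(2 × 10 × 3.61 / 1.8) ≈ 6.33 m/s.

v ≈ 6.33 m/s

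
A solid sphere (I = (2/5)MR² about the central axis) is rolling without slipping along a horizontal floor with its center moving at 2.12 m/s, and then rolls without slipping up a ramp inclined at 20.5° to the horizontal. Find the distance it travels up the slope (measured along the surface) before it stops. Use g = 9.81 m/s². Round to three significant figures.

For this body I = (2/5)MR², i.e. k = I/(MR²) = 0.4.
Since it rolls without slipping, ω = v/R and KE = ½Mv² + ½Iω² = ½(1+k)Mv² = (7/10)Mv².
Setting this equal to Mgh gives the vertical rise h = (1+k)v₀²/(2g) = 1.4×2.12²/(2×9.81) = 0.3207 m.
The distance along the slope is d = h/sinθ = 0.3207/sin20.5° ≈ 0.916 m.

d ≈ 0.916 m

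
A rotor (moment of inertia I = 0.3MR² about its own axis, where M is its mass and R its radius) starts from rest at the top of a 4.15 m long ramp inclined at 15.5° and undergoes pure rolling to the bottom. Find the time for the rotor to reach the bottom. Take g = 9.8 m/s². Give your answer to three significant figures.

Here I = 0.3MR², so the shape factor k = I/(MR²) = 0.3.
Newton's second law down the slope: Mg sinθ − f = Ma. The torque equation fR = Iα (with α = a/R) gives f = kMa.
Hence a = g sinθ/(1+k) = 9.8×sin15.5°/1.3 = 2.015 m/s².
With constant a from rest, t = √(2L/a) = √(2·4.15/2.015) ≈ 2.03 s.

t ≈ 2.03 s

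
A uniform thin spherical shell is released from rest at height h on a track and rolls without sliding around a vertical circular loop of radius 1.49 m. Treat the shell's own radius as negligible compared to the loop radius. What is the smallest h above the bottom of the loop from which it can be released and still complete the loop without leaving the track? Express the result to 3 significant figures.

h_min ≈ 4.22 m

The moment of inertia is (2/3)MR², giving k ≡ I/(MR²) = 2/3.
At the top, contact is just lost when gravity alone supplies the centripetal force: Mg = Mv_top²/r, i.e. v_top² = gr.
With ω = v/R, the kinetic energy at speed v is ½(1+k)Mv² = (5/6)Mv².
Energy conservation from release (height h) to the top (height 2r): Mgh = Mg(2r) + (5/6)M·gr.
Thus h_min = 2r + (1+k)r/2 = r(2 + 1.667/2) = 1.49 × 2.833 ≈ 4.22 m.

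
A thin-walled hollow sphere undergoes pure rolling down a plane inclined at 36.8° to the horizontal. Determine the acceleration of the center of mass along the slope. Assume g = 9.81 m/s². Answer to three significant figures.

a ≈ 3.53 m/s²

The moment of inertia is (2/3)MR², giving k ≡ I/(MR²) = 2/3.
Translational: Mg sinθ − f = Ma. Rotational about the CM: fR = Iα = kMRa, so f = kMa.
Eliminating f: Mg sinθ = (1+k)Ma, so a = g sinθ/(1+k) = 9.81 × sin36.8° / 1.667 ≈ 3.53 m/s².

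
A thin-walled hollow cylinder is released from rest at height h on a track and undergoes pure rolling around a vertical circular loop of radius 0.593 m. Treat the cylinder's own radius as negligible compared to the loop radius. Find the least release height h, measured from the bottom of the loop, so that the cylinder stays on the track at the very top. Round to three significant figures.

The moment of inertia is MR², giving k ≡ I/(MR²) = 1.
At the top of the loop, the minimum-contact condition is Mg = Mv_top²/r, so v_top² = gr.
With ω = v/R, the kinetic energy at speed v is ½(1+k)Mv² = Mv².
Energy conservation from release (height h) to the top (height 2r): Mgh = Mg(2r) + M·gr.
Thus h_min = 2r + (1+k)r/2 = r(2 + 2/2) = 0.593 × 3 ≈ 1.78 m.

h_min ≈ 1.78 m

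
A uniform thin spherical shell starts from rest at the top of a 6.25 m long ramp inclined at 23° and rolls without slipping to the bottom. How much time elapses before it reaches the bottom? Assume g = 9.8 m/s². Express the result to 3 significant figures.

t ≈ 2.33 s

For this body I = (2/3)MR², i.e. k = I/(MR²) = 2/3.
Newton's second law down the slope: Mg sinθ − f = Ma. The torque equation fR = Iα (with α = a/R) gives f = kMa.
Hence a = g sinθ/(1+k) = 9.8×sin23°/1.667 = 2.297 m/s².
With constant a from rest, t = √(2L/a) = √(2·6.25/2.297) ≈ 2.33 s.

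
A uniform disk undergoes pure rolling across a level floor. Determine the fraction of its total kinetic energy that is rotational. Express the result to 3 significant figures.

fraction ≈ 0.333

With I = (1/2)MR², the ratio k = I/(MR²) is 0.5.
Since ω = v/R, the translational part is ½Mv² and the rotational part is ½I(v/R)² = ½kMv²; the total is ½(1+k)Mv².
The rotational fraction is therefore k/(1+k) = 0.5/1.5 ≈ 0.333.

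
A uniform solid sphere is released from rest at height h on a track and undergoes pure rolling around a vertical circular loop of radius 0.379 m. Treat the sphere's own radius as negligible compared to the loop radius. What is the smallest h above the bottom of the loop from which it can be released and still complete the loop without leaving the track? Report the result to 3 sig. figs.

h_min ≈ 1.02 m

The moment of inertia is (2/5)MR², giving k ≡ I/(MR²) = 0.4.
At the top, contact is just lost when gravity alone supplies the centripetal force: Mg = Mv_top²/r, i.e. v_top² = gr.
With ω = v/R, the kinetic energy at speed v is ½(1+k)Mv² = (7/10)Mv².
Energy conservation from release (height h) to the top (height 2r): Mgh = Mg(2r) + (7/10)M·gr.
Thus h_min = 2r + (1+k)r/2 = r(2 + 1.4/2) = 0.379 × 2.7 ≈ 1.02 m.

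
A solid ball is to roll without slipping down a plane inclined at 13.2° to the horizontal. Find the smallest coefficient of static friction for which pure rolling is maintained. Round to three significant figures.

With I = (2/5)MR², the ratio k = I/(MR²) is 0.4.
Translational: Mg sinθ − f = Ma. Rotational about the CM: fR = Iα = kMRa, so f = kMa.
These give a = g sinθ/(1+k) and the required friction f = kMg sinθ/(1+k).
The normal force is N = Mg cosθ, so μ_min = f/N = k tanθ/(1+k).
μ_min = 0.4 × tan13.2° / 1.4 ≈ 0.0670.

μ_min ≈ 0.0670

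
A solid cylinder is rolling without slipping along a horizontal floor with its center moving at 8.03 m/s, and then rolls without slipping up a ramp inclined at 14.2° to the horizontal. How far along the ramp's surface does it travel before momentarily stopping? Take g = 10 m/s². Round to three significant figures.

d ≈ 19.7 m

Here I = (1/2)MR², so the shape factor k = I/(MR²) = 0.5.
Since it rolls without slipping, ω = v/R and KE = ½Mv² + ½Iω² = ½(1+k)Mv² = (3/4)Mv².
Setting this equal to Mgh gives the vertical rise h = (1+k)v₀²/(2g) = 1.5×8.03²/(2×10) = 4.836 m.
The distance along the slope is d = h/sinθ = 4.836/sin14.2° ≈ 19.7 m.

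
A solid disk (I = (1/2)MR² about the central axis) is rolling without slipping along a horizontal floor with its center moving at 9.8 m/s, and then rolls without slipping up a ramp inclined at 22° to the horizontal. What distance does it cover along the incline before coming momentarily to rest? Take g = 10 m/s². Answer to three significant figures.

d ≈ 19.2 m

The moment of inertia is (1/2)MR², giving k ≡ I/(MR²) = 0.5.
Pure rolling means v = ωR; then KE = ½Mv² + ½I(v/R)² = ½(1+k)Mv² = (3/4)Mv².
Setting this equal to Mgh gives the vertical rise h = (1+k)v₀²/(2g) = 1.5×9.8²/(2×10) = 7.203 m.
Along the incline, d = h/sinθ = 7.203/sin22° ≈ 19.2 m.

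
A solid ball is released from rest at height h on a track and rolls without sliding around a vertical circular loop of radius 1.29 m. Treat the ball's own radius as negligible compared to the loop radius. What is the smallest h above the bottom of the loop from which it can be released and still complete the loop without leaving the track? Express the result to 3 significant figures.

h_min ≈ 3.48 m

Here I = (2/5)MR², so the shape factor k = I/(MR²) = 0.4.
At the top of the loop, the minimum-contact condition is Mg = Mv_top²/r, so v_top² = gr.
With ω = v/R, the kinetic energy at speed v is ½(1+k)Mv² = (7/10)Mv².
Energy conservation from release (height h) to the top (height 2r): Mgh = Mg(2r) + (7/10)M·gr.
Thus h_min = 2r + (1+k)r/2 = r(2 + 1.4/2) = 1.29 × 2.7 ≈ 3.48 m.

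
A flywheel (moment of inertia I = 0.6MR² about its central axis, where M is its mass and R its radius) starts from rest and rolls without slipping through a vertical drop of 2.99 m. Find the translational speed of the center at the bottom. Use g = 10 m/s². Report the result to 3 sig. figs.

For this body I = 0.6MR², i.e. k = I/(MR²) = 0.6.
Pure rolling means v = ωR; then KE = ½Mv² + ½I(v/R)² = ½(1+k)Mv² = (4/5)Mv².
Energy conservation: Mgh = (4/5)Mv², so v = √(2gh/(1+k)) = √(2 × 10 × 2.99 / 1.6) ≈ 6.11 m/s.

v ≈ 6.11 m/s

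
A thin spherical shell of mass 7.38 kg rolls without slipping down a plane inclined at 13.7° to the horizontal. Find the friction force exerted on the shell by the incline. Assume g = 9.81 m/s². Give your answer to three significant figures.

For this body I = (2/3)MR², i.e. k = I/(MR²) = 2/3.
Translational: Mg sinθ − f = Ma. Rotational about the CM: fR = Iα = kMRa, so f = kMa.
Combining, a = g sinθ/(1+k) and f = kMa = kMg sinθ/(1+k).
f = (2/3) × 7.38 × 9.81 × sin13.7° / 1.667 ≈ 6.86 N.

f ≈ 6.86 N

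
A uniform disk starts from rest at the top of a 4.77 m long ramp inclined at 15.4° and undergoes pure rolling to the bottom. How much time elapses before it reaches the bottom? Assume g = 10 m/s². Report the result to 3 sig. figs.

t ≈ 2.32 s

For this body I = (1/2)MR², i.e. k = I/(MR²) = 0.5.
Newton's second law down the slope: Mg sinθ − f = Ma. The torque equation fR = Iα (with α = a/R) gives f = kMa.
Hence a = g sinθ/(1+k) = 10×sin15.4°/1.5 = 1.77 m/s².
With constant a from rest, t = √(2L/a) = √(2·4.77/1.77) ≈ 2.32 s.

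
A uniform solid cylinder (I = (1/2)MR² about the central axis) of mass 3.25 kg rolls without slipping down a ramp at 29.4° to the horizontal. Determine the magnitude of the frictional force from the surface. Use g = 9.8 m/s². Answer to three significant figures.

With I = (1/2)MR², the ratio k = I/(MR²) is 0.5.
Along the incline Mg sinθ − f = Ma, and torque about the center fR = Iα = kMR²(a/R) gives f = kMa.
Combining, a = g sinθ/(1+k) and f = kMa = kMg sinθ/(1+k).
f = 0.5 × 3.25 × 9.8 × sin29.4° / 1.5 ≈ 5.21 N.

f ≈ 5.21 N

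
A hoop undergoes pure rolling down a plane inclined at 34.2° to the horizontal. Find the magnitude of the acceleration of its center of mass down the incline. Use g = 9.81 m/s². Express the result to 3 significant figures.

Here I = MR², so the shape factor k = I/(MR²) = 1.
Along the incline Mg sinθ − f = Ma, and torque about the center fR = Iα = kMR²(a/R) gives f = kMa.
Eliminating f: Mg sinθ = (1+k)Ma, so a = g sinθ/(1+k) = 9.81 × sin34.2° / 2 ≈ 2.76 m/s².

a ≈ 2.76 m/s²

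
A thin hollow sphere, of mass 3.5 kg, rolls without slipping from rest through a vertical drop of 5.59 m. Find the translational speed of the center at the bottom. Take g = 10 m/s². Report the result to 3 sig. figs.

The moment of inertia is (2/3)MR², giving k ≡ I/(MR²) = 2/3.
Since it rolls without slipping, ω = v/R and KE = ½Mv² + ½Iω² = ½(1+k)Mv² = (5/6)Mv².
Setting Mgh = (5/6)Mv² gives v = √(2gh/(1+k)) = √(2·10·5.59/1.667) ≈ 8.19 m/s.

v ≈ 8.19 m/s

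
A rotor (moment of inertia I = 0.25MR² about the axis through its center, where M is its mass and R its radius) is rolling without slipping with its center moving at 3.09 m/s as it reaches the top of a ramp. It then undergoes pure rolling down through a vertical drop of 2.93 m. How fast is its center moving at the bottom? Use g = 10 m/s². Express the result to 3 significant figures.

Here I = 0.25MR², so the shape factor k = I/(MR²) = 0.25.
Since it rolls without slipping, ω = v/R and KE = ½Mv² + ½Iω² = ½(1+k)Mv² = (5/8)Mv².
Conserving energy between top and bottom: (5/8)Mv² = (5/8)Mv₀² + Mgh, hence v² = v₀² + 2gh/(1+k).
v = √(3.09² + 2×10×2.93/1.25) = √56.43 ≈ 7.51 m/s.

v ≈ 7.51 m/s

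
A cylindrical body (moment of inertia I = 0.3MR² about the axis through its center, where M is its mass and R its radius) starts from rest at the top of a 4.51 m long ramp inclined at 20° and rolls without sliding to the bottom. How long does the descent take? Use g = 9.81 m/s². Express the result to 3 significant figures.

For this body I = 0.3MR², i.e. k = I/(MR²) = 0.3.
Translational: Mg sinθ − f = Ma. Rotational about the CM: fR = Iα = kMRa, so f = kMa.
Hence a = g sinθ/(1+k) = 9.81×sin20°/1.3 = 2.581 m/s².
Starting from rest, L = ½at², so t = √(2L/a) = √(2×4.51/2.581) ≈ 1.87 s.

t ≈ 1.87 s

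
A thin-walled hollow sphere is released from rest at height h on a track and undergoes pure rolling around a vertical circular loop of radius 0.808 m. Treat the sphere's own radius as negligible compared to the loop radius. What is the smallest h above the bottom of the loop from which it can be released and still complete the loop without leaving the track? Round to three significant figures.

h_min ≈ 2.29 m

Here I = (2/3)MR², so the shape factor k = I/(MR²) = 2/3.
At the top of the loop, the minimum-contact condition is Mg = Mv_top²/r, so v_top² = gr.
With ω = v/R, the kinetic energy at speed v is ½(1+k)Mv² = (5/6)Mv².
Energy conservation from release (height h) to the top (height 2r): Mgh = Mg(2r) + (5/6)M·gr.
Thus h_min = 2r + (1+k)r/2 = r(2 + 1.667/2) = 0.808 × 2.833 ≈ 2.29 m.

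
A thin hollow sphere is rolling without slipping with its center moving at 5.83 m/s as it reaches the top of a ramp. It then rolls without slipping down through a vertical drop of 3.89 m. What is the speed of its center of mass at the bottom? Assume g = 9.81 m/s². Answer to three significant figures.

For this body I = (2/3)MR², i.e. k = I/(MR²) = 2/3.
The rolling condition ω = v/R makes the rotational term ½I(v/R)² = ½kMv², so KE_total = ½(1+k)Mv² = (5/6)Mv².
Conserving energy between top and bottom: (5/6)Mv² = (5/6)Mv₀² + Mgh, hence v² = v₀² + 2gh/(1+k).
v = √(5.83² + 2×9.81×3.89/1.667) = √79.78 ≈ 8.93 m/s.

v ≈ 8.93 m/s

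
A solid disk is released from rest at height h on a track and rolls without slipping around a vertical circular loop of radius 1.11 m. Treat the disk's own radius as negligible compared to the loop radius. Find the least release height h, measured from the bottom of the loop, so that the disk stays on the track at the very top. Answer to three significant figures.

For this body I = (1/2)MR², i.e. k = I/(MR²) = 0.5.
At the top of the loop, the minimum-contact condition is Mg = Mv_top²/r, so v_top² = gr.
With ω = v/R, the kinetic energy at speed v is ½(1+k)Mv² = (3/4)Mv².
Energy conservation from release (height h) to the top (height 2r): Mgh = Mg(2r) + (3/4)M·gr.
Thus h_min = 2r + (1+k)r/2 = r(2 + 1.5/2) = 1.11 × 2.75 ≈ 3.05 m.

h_min ≈ 3.05 m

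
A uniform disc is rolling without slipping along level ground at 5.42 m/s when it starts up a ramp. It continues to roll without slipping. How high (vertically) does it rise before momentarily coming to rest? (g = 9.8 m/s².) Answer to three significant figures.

h ≈ 2.25 m

For this body I = (1/2)MR², i.e. k = I/(MR²) = 0.5.
Since it rolls without slipping, ω = v/R and KE = ½Mv² + ½Iω² = ½(1+k)Mv² = (3/4)Mv².
All of this converts to potential energy at the highest point: (3/4)Mv₀² = Mgh.
Thus h = (1+k)v₀²/(2g) = 1.5 × 5.42² / (2 × 9.8) ≈ 2.25 m.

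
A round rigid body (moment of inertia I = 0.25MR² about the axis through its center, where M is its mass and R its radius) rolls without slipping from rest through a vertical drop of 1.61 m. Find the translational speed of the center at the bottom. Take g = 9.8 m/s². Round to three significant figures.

v ≈ 5.02 m/s

The moment of inertia is 0.25MR², giving k ≡ I/(MR²) = 0.25.
Since it rolls without slipping, ω = v/R and KE = ½Mv² + ½Iω² = ½(1+k)Mv² = (5/8)Mv².
Setting Mgh = (5/8)Mv² gives v = √(2gh/(1+k)) = √(2·9.8·1.61/1.25) ≈ 5.02 m/s.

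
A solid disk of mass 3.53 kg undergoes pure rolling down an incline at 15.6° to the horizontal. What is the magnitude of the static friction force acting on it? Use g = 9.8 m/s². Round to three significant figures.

f ≈ 3.10 N

Here I = (1/2)MR², so the shape factor k = I/(MR²) = 0.5.
Newton's second law down the slope: Mg sinθ − f = Ma. The torque equation fR = Iα (with α = a/R) gives f = kMa.
Combining, a = g sinθ/(1+k) and f = kMa = kMg sinθ/(1+k).
f = 0.5 × 3.53 × 9.8 × sin15.6° / 1.5 ≈ 3.10 N.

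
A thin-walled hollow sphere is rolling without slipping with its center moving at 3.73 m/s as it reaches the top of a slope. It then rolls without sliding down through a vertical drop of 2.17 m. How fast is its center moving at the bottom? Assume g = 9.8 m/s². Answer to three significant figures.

For this body I = (2/3)MR², i.e. k = I/(MR²) = 2/3.
Rolling without slipping gives ω = v/R, so the total kinetic energy is ½Mv² + ½Iω² = ½(1+k)Mv² = (5/6)Mv².
Energy conservation: (5/6)Mv₀² + Mgh = (5/6)Mv², so v² = v₀² + 2gh/(1+k).
v = √(3.73² + 2×9.8×2.17/1.667) = √39.43 ≈ 6.28 m/s.

v ≈ 6.28 m/s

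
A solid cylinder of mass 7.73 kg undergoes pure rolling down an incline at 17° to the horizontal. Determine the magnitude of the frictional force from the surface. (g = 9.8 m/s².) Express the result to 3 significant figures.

f ≈ 7.38 N

With I = (1/2)MR², the ratio k = I/(MR²) is 0.5.
Along the incline Mg sinθ − f = Ma, and torque about the center fR = Iα = kMR²(a/R) gives f = kMa.
Combining, a = g sinθ/(1+k) and f = kMa = kMg sinθ/(1+k).
f = 0.5 × 7.73 × 9.8 × sin17° / 1.5 ≈ 7.38 N.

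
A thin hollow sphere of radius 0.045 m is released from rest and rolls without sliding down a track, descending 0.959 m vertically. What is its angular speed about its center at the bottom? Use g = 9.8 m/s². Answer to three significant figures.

ω ≈ 74.6 rad/s

With I = (2/3)MR², the ratio k = I/(MR²) is 2/3.
Rolling without slipping gives ω = v/R, so the total kinetic energy is ½Mv² + ½Iω² = ½(1+k)Mv² = (5/6)Mv².
Energy conservation Mgh = ½(1+k)Mv² gives v = √(2gh/(1+k)) = √(2 × 9.8 × 0.959 / 1.667) = 3.358 m/s.
Then ω = v/R = 3.358 / 0.045 ≈ 74.6 rad/s.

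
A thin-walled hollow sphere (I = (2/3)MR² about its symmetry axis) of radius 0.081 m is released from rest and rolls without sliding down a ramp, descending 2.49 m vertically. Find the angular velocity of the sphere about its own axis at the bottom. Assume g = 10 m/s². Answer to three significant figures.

ω ≈ 67.5 rad/s

Here I = (2/3)MR², so the shape factor k = I/(MR²) = 2/3.
Since it rolls without slipping, ω = v/R and KE = ½Mv² + ½Iω² = ½(1+k)Mv² = (5/6)Mv².
Energy conservation Mgh = ½(1+k)Mv² gives v = √(2gh/(1+k)) = √(2 × 10 × 2.49 / 1.667) = 5.466 m/s.
The angular speed follows from ω = v/R = 5.466/0.081 ≈ 67.5 rad/s.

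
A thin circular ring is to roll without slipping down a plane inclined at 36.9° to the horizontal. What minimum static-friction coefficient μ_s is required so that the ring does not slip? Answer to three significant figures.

With I = MR², the ratio k = I/(MR²) is 1.
Newton's second law down the slope: Mg sinθ − f = Ma. The torque equation fR = Iα (with α = a/R) gives f = kMa.
These give a = g sinθ/(1+k) and the required friction f = kMg sinθ/(1+k).
With N = Mg cosθ, the no-slip condition f ≤ μN gives μ_min = f/N = k tanθ/(1+k).
μ_min = 1 × tan36.9° / 2 ≈ 0.375.

μ_min ≈ 0.375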